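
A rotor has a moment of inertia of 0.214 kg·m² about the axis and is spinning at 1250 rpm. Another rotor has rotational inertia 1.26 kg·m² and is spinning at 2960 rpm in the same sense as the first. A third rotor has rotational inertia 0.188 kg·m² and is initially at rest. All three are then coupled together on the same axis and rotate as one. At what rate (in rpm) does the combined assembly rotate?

|ω_f| ≈ 2400 rpm

The coupling torques are internal; angular momentum about the shared axis is conserved.
Taking A's sense as positive: L = (0.2140)(1250) + (1.260)(2960) = 3997 kg·m²·rpm.
Combined I = 0.2140 + 1.260 + 0.1880 = 1.662 kg·m².
ω_f = L / I = 3997 / 1.662 = 2405 rpm.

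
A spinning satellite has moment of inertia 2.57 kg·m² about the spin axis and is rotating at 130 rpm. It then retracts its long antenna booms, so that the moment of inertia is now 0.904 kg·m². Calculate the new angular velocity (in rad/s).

Angular momentum about the spin axis is conserved since the torque about it is zero.
ω₂ = I₁ω₁ / I₂ = (2.570)(130 rpm) / (0.9040) = 369.6 rpm = 38.70 rad/s.

ω₂ ≈ 38.7 rad/s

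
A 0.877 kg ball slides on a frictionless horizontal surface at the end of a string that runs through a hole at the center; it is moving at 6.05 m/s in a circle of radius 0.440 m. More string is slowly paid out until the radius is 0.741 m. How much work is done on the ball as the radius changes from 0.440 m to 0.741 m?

Central (radial) force ⇒ zero torque about the center ⇒ m v r is constant.
v₂ = v₁ r₁ / r₂ = (6.05)(0.440) / (0.741) = 3.592 m/s.
W = ΔKE = ½m(v₂² − v₁²) = -10.39 J.

W ≈ -10.4 J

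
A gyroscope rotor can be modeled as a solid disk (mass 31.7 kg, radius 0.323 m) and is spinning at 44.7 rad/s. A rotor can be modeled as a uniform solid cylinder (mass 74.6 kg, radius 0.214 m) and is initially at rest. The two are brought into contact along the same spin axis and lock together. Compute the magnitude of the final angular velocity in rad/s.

|ω_f| ≈ 22.0 rad/s

No external torque acts about the common axis, so total angular momentum is conserved.
Moments of inertia: I_A = ½(31.7)(0.323)² = 1.654 kg·m²; I_B = ½(74.6)(0.214)² = 1.708 kg·m².
Taking A's sense as positive: L = (1.654)(44.7) = 73.92 kg·m²·rad/s.
Combined I = 1.654 + 1.708 = 3.362 kg·m².
ω_f = L / I = 73.92 / 3.362 = 21.99 rad/s.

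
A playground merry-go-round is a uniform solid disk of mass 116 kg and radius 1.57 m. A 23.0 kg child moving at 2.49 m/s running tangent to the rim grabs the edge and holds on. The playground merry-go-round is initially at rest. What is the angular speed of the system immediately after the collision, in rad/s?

The axle reaction passes through the axle and exerts no torque about it; angular momentum about the axle is conserved through the impact.
I_p = ½(116)(1.57)² = 143.0 kg·m². Taking the sense of the child's angular momentum as positive, L_{child} = m v R = (23.0)(2.49)(1.57) = 89.91 kg·m²/s.
L_i = 0 + 89.91 = 89.91 kg·m²/s.
After sticking, I_f = I_p + m R² = 143.0 + (23.0)(1.57)² = 199.7 kg·m².
ω_f = L_i / I_f = 89.91 / 199.7 = 0.4503 rad/s.

|ω_f| ≈ 0.450 rad/s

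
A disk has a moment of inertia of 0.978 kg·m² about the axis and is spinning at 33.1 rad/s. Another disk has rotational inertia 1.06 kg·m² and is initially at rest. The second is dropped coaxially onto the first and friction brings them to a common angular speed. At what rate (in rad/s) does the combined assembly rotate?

|ω_f| ≈ 15.9 rad/s

The coupling torques are internal; angular momentum about the shared axis is conserved.
Taking A's sense as positive: L = (0.9780)(33.1) = 32.37 kg·m²·rad/s.
Combined I = 0.9780 + 1.060 = 2.038 kg·m².
ω_f = L / I = 32.37 / 2.038 = 15.88 rad/s.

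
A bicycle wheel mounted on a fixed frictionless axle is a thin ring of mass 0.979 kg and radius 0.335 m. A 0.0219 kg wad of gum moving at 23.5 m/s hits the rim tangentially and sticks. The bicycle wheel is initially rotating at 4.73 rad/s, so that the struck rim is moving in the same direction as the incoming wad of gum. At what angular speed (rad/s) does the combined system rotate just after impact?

The axle reaction passes through the axle and exerts no torque about it; angular momentum about the axle is conserved through the impact.
I_p = (0.979)(0.335)² = 0.1099 kg·m². Taking the sense of the wad of gum's angular momentum as positive, L_{wad} = m v R = (0.0219)(23.5)(0.335) = 0.1724 kg·m²/s.
L_i = +I_p ω_p + m v R = +(0.1099)(4.73) + 0.1724 = 0.6921 kg·m²/s.
After sticking, I_f = I_p + m R² = 0.1099 + (0.0219)(0.335)² = 0.1123 kg·m².
ω_f = L_i / I_f = 0.6921 / 0.1123 = 6.161 rad/s.

|ω_f| ≈ 6.16 rad/s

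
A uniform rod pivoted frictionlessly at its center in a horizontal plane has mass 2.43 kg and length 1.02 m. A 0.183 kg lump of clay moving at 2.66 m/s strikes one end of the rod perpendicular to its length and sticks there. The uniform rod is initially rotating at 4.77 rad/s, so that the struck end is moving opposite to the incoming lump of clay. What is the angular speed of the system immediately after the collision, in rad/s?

|ω_f| ≈ 2.93 rad/s

About the pivot the impulsive forces during the collision are internal, so angular momentum about that axis is conserved.
I_p = (1/12)(2.43)(1.02)² = 0.2107 kg·m². Taking the sense of the lump of clay's angular momentum as positive, L_{lump} = m v R = (0.183)(2.66)(1.02/2) = 0.2483 kg·m²/s.
L_i = −I_p ω_p + m v R = −(0.2107)(4.77) + 0.2483 = -0.7567 kg·m²/s.
After sticking, I_f = I_p + m R² = 0.2107 + (0.183)(1.02/2)² = 0.2583 kg·m².
ω_f = L_i / I_f = -0.7567 / 0.2583 = -2.930 rad/s.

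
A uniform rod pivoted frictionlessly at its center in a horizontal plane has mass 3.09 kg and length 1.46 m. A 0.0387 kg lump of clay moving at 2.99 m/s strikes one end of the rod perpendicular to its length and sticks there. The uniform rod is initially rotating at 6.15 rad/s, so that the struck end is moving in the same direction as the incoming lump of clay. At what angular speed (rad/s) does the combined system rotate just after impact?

The axle reaction passes through the pivot and exerts no torque about it; angular momentum about the pivot is conserved through the impact.
I_p = (1/12)(3.09)(1.46)² = 0.5489 kg·m². Taking the sense of the lump of clay's angular momentum as positive, L_{lump} = m v R = (0.0387)(2.99)(1.46/2) = 0.08447 kg·m²/s.
L_i = +I_p ω_p + m v R = +(0.5489)(6.15) + 0.08447 = 3.460 kg·m²/s.
After sticking, I_f = I_p + m R² = 0.5489 + (0.0387)(1.46/2)² = 0.5695 kg·m².
ω_f = L_i / I_f = 3.460 / 0.5695 = 6.076 rad/s.

|ω_f| ≈ 6.08 rad/s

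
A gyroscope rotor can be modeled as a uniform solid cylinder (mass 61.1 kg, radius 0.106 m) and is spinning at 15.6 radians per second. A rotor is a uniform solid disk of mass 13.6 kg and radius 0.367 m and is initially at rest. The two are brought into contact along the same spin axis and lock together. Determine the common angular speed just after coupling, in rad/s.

|ω_f| ≈ 4.25 rad/s

The coupling torques are internal; angular momentum about the shared axis is conserved.
Moments of inertia: I_A = ½(61.1)(0.106)² = 0.3433 kg·m²; I_B = ½(13.6)(0.367)² = 0.9159 kg·m².
Taking A's sense as positive: L = (0.3433)(15.6) = 5.355 kg·m²·rad/s.
Combined I = 0.3433 + 0.9159 = 1.259 kg·m².
ω_f = L / I = 5.355 / 1.259 = 4.253 rad/s.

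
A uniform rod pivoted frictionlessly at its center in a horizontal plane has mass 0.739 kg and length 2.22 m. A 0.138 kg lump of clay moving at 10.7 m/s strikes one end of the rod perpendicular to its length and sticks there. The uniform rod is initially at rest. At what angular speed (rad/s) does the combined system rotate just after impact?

|ω_f| ≈ 3.46 rad/s

About the pivot the impulsive forces during the collision are internal, so angular momentum about that axis is conserved.
I_p = (1/12)(0.739)(2.22)² = 0.3035 kg·m². Taking the sense of the lump of clay's angular momentum as positive, L_{lump} = m v R = (0.138)(10.7)(2.22/2) = 1.639 kg·m²/s.
L_i = 0 + 1.639 = 1.639 kg·m²/s.
After sticking, I_f = I_p + m R² = 0.3035 + (0.138)(2.22/2)² = 0.4735 kg·m².
ω_f = L_i / I_f = 1.639 / 0.4735 = 3.461 rad/s.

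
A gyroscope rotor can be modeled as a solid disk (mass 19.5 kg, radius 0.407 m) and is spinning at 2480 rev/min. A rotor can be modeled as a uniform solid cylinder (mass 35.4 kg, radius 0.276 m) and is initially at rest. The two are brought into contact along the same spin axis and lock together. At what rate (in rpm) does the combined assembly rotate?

|ω_f| ≈ 1350 rpm

The coupling torques are internal; angular momentum about the shared axis is conserved.
Moments of inertia: I_A = ½(19.5)(0.407)² = 1.615 kg·m²; I_B = ½(35.4)(0.276)² = 1.348 kg·m².
Taking A's sense as positive: L = (1.615)(2480) = 4005 kg·m²·rpm.
Combined I = 1.615 + 1.348 = 2.963 kg·m².
ω_f = L / I = 4005 / 2.963 = 1352 rpm.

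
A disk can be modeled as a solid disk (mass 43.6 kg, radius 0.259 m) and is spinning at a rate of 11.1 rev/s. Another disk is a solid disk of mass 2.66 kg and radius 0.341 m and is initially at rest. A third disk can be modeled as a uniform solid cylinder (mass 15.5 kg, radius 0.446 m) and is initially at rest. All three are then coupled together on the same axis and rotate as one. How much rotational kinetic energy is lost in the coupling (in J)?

ΔKE lost ≈ 1910 J

No external torque acts about the common axis, so total angular momentum is conserved.
Moments of inertia: I_A = ½(43.6)(0.259)² = 1.462 kg·m²; I_B = ½(2.66)(0.341)² = 0.1547 kg·m²; I_C = ½(15.5)(0.446)² = 1.542 kg·m².
Taking A's sense as positive: L = (1.462)(11.1) = 16.23 kg·m²·rev/s.
Combined I = 1.462 + 0.1547 + 1.542 = 3.159 kg·m².
ω_f = L / I = 16.23 / 3.159 = 5.139 rev/s.
KE_i = ½ΣIω² = 3557 J; KE_f = ½(3.159)(32.29)² = 1647 J.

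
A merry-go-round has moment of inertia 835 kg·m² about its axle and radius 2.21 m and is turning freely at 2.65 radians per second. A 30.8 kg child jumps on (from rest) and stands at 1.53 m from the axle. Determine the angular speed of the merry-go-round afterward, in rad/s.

ω_f ≈ 2.44 rad/s

The added mass arrives with no angular momentum about the axle, and any external torque about the axle is negligible, so the system's angular momentum is conserved.
Added inertia Σmr² = (30.8)(1.53)² = 72.10 kg·m²; I_f = 835.0 + 72.10 = 907.1 kg·m².
ω_f = I_p ω_i / I_f = (835.0)(2.65) / 907.1 = 2.439 rad/s.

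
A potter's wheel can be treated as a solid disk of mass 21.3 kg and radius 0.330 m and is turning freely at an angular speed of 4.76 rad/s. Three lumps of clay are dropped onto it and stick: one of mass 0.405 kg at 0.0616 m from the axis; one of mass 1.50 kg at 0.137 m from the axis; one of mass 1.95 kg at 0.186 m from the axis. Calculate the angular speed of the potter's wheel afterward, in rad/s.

No external torque acts about the axis; L_before = L_after.
I_p = ½(21.3)(0.330)² = 1.160 kg·m².
Added inertia Σmr² = (0.405)(0.0616)² + (1.50)(0.137)² + (1.95)(0.186)² = 0.09715 kg·m²; I_f = 1.160 + 0.09715 = 1.257 kg·m².
ω_f = I_p ω_i / I_f = (1.160)(4.76) / 1.257 = 4.392 rad/s.

ω_f ≈ 4.39 rad/s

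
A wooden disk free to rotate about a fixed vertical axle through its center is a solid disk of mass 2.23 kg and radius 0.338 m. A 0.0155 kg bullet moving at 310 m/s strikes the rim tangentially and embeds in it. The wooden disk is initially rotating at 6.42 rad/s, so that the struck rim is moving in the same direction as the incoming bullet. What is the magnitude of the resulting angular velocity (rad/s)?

About the axle the impulsive forces during the collision are internal, so angular momentum about that axis is conserved.
I_p = ½(2.23)(0.338)² = 0.1274 kg·m². Taking the sense of the bullet's angular momentum as positive, L_{bullet} = m v R = (0.0155)(310)(0.338) = 1.624 kg·m²/s.
L_i = +I_p ω_p + m v R = +(0.1274)(6.42) + 1.624 = 2.442 kg·m²/s.
After sticking, I_f = I_p + m R² = 0.1274 + (0.0155)(0.338)² = 0.1292 kg·m².
ω_f = L_i / I_f = 2.442 / 0.1292 = 18.91 rad/s.

|ω_f| ≈ 18.9 rad/s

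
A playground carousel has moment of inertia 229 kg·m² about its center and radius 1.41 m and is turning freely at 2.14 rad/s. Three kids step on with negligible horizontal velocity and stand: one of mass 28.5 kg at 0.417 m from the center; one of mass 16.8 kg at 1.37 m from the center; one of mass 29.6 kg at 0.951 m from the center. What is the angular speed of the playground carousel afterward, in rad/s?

ω_f ≈ 1.68 rad/s

No external torque acts about the center; L_before = L_after.
Added inertia Σmr² = (28.5)(0.417)² + (16.8)(1.37)² + (29.6)(0.951)² = 63.26 kg·m²; I_f = 229.0 + 63.26 = 292.3 kg·m².
ω_f = I_p ω_i / I_f = (229.0)(2.14) / 292.3 = 1.677 rad/s.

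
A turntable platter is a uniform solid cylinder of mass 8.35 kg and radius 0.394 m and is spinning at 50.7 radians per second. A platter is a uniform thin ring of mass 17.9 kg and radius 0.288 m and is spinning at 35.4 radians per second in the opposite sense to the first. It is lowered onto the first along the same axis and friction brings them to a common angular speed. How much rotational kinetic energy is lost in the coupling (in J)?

No external torque acts about the common axis, so total angular momentum is conserved.
Moments of inertia: I_A = ½(8.35)(0.394)² = 0.6481 kg·m²; I_B = (17.9)(0.288)² = 1.485 kg·m².
Taking A's sense as positive: L = (0.6481)(50.7) − (1.485)(35.4) = -19.70 kg·m²·rad/s.
Combined I = 0.6481 + 1.485 = 2.133 kg·m².
ω_f = L / I = -19.70 / 2.133 = -9.236 rad/s.
KE_i = ½ΣIω² = 1763 J; KE_f = ½(2.133)(9.236)² = 90.97 J.

ΔKE lost ≈ 1670 J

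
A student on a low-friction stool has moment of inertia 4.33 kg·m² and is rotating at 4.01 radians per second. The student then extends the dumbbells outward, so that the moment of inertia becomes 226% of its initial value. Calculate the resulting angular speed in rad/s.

With no external torque about the axis, L is conserved: I₁ω₁ = I₂ω₂.
I₂ = 2.26 × 4.33 = 9.786 kg·m².
ω₂ = I₁ω₁ / I₂ = (4.330)(4.01 rad/s) / (9.786) = 1.774 rad/s.

ω₂ ≈ 1.77 rad/s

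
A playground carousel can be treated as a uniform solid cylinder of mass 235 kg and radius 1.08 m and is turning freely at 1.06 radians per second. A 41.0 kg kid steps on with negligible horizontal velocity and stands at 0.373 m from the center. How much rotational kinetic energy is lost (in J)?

energy lost ≈ 3.08 J

No external torque acts about the center; L_before = L_after.
I_p = ½(235)(1.08)² = 137.1 kg·m².
Added inertia Σmr² = (41.0)(0.373)² = 5.704 kg·m²; I_f = 137.1 + 5.704 = 142.8 kg·m².
ω_f = I_p ω_i / I_f = (137.1)(1.06) / 142.8 = 1.018 rad/s.
KE_i = ½(137.1)(1.060 rad/s)² = 77.00 J; KE_f = ½(142.8)(1.018)² = 73.92 J.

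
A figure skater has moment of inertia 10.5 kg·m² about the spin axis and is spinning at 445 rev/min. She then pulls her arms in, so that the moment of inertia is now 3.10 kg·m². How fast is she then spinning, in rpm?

ω₂ ≈ 1510 rpm

Angular momentum about the spin axis is conserved since the torque about it is zero.
ω₂ = I₁ω₁ / I₂ = (10.50)(445 rpm) / (3.100) = 1507 rpm.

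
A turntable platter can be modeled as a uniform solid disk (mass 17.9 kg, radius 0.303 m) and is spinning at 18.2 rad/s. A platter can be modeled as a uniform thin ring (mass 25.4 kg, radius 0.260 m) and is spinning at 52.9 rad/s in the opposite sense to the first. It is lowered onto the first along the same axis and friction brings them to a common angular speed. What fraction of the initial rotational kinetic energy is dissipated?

The coupling torques are internal; angular momentum about the shared axis is conserved.
Moments of inertia: I_A = ½(17.9)(0.303)² = 0.8217 kg·m²; I_B = (25.4)(0.260)² = 1.717 kg·m².
Taking A's sense as positive: L = (0.8217)(18.2) − (1.717)(52.9) = -75.88 kg·m²·rad/s.
Combined I = 0.8217 + 1.717 = 2.539 kg·m².
ω_f = L / I = -75.88 / 2.539 = -29.89 rad/s.
KE_i = ½ΣIω² = 2539 J; KE_f = ½(2.539)(29.89)² = 1134 J.
Fraction dissipated = (KE_i − KE_f)/KE_i = 0.5533.

fraction ≈ 0.553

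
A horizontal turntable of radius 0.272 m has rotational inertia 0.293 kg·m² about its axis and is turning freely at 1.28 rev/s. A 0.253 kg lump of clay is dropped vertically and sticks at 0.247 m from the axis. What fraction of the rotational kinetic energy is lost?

fraction ≈ 0.0500

The added mass arrives with no angular momentum about the axis, and any external torque about the axis is negligible, so the system's angular momentum is conserved.
Added inertia Σmr² = (0.253)(0.247)² = 0.01544 kg·m²; I_f = 0.2930 + 0.01544 = 0.3084 kg·m².
ω_f = I_p ω_i / I_f = (0.2930)(1.28) / 0.3084 = 1.216 rev/s.
KE_i = ½(0.2930)(8.042 rad/s)² = 9.476 J; KE_f = ½(0.3084)(7.640)² = 9.002 J.
Fraction lost = 0.05004.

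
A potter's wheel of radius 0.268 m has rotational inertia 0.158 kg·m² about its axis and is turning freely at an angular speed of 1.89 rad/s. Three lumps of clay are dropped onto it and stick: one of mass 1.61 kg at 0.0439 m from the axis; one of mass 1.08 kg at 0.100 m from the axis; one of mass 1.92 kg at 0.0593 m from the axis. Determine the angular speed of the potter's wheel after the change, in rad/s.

The added mass arrives with no angular momentum about the axis, and any external torque about the axis is negligible, so the system's angular momentum is conserved.
Added inertia Σmr² = (1.61)(0.0439)² + (1.08)(0.100)² + (1.92)(0.0593)² = 0.02065 kg·m²; I_f = 0.1580 + 0.02065 = 0.1787 kg·m².
ω_f = I_p ω_i / I_f = (0.1580)(1.89) / 0.1787 = 1.671 rad/s.

ω_f ≈ 1.67 rad/s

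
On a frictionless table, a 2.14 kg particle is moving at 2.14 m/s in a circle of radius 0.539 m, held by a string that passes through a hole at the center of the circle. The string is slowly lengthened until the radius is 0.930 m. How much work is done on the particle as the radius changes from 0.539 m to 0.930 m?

The only horizontal force on the mass is along the cord (radial), so it exerts no torque about the hole and angular momentum m v r is conserved.
v₂ = v₁ r₁ / r₂ = (2.14)(0.539) / (0.930) = 1.240 m/s.
W = ΔKE = ½m(v₂² − v₁²) = -3.254 J.

W ≈ -3.25 J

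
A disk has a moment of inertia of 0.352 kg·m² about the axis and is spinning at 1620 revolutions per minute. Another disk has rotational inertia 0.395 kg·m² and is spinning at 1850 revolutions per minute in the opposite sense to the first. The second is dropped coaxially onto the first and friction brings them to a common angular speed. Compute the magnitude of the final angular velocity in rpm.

|ω_f| ≈ 215 rpm

The coupling torques are internal; angular momentum about the shared axis is conserved.
Taking A's sense as positive: L = (0.3520)(1620) − (0.3950)(1850) = -160.5 kg·m²·rpm.
Combined I = 0.3520 + 0.3950 = 0.7470 kg·m².
ω_f = L / I = -160.5 / 0.7470 = -214.9 rpm.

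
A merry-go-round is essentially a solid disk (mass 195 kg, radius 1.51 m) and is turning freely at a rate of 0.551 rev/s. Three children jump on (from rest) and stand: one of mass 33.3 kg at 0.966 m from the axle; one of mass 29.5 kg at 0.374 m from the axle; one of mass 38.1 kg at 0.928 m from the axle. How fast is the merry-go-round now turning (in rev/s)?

ω_f ≈ 0.422 rev/s

The added mass arrives with no angular momentum about the axle, and any external torque about the axle is negligible, so the system's angular momentum is conserved.
I_p = ½(195)(1.51)² = 222.3 kg·m².
Added inertia Σmr² = (33.3)(0.966)² + (29.5)(0.374)² + (38.1)(0.928)² = 68.01 kg·m²; I_f = 222.3 + 68.01 = 290.3 kg·m².
ω_f = I_p ω_i / I_f = (222.3)(0.551) / 290.3 = 0.4219 rev/s.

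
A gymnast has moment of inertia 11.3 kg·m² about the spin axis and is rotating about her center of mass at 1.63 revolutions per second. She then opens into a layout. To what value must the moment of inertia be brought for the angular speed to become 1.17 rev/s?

Angular momentum about the spin axis is conserved since the torque about it is zero.
I₂ = I₁ω₁ / ω₂ = (11.3)(1.63) / (1.17) = 15.74 kg·m².

I₂ ≈ 15.7 kg·m²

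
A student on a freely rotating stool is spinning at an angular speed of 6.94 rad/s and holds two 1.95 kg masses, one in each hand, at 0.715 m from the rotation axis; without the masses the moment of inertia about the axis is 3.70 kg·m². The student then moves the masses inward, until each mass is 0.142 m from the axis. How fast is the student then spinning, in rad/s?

ω₂ ≈ 10.5 rad/s

Angular momentum about the spin axis is conserved since the torque about it is zero.
I₁ = 3.70 + 2(1.95)(0.715)² = 5.694 kg·m²; I₂ = 3.70 + 2(1.95)(0.142)² = 3.779 kg·m².
ω₂ = I₁ω₁ / I₂ = (5.694)(6.94 rad/s) / (3.779) = 10.46 rad/s.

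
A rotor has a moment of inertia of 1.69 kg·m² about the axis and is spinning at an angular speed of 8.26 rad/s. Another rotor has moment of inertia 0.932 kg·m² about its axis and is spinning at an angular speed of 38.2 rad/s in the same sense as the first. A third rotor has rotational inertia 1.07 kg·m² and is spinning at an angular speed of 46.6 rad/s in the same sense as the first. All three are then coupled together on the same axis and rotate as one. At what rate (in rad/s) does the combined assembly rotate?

|ω_f| ≈ 26.9 rad/s

The coupling torques are internal; angular momentum about the shared axis is conserved.
Taking A's sense as positive: L = (1.690)(8.26) + (0.9320)(38.2) + (1.070)(46.6) = 99.42 kg·m²·rad/s.
Combined I = 1.690 + 0.9320 + 1.070 = 3.692 kg·m².
ω_f = L / I = 99.42 / 3.692 = 26.93 rad/s.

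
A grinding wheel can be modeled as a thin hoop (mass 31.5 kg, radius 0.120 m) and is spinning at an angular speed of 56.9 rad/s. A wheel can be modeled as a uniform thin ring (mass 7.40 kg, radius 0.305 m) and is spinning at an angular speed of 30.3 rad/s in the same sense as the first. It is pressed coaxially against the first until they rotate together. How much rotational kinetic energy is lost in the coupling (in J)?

The coupling torques are internal; angular momentum about the shared axis is conserved.
Moments of inertia: I_A = (31.5)(0.120)² = 0.4536 kg·m²; I_B = (7.40)(0.305)² = 0.6884 kg·m².
Taking A's sense as positive: L = (0.4536)(56.9) + (0.6884)(30.3) = 46.67 kg·m²·rad/s.
Combined I = 0.4536 + 0.6884 = 1.142 kg·m².
ω_f = L / I = 46.67 / 1.142 = 40.87 rad/s.
KE_i = ½ΣIω² = 1050 J; KE_f = ½(1.142)(40.87)² = 953.6 J.

ΔKE lost ≈ 96.7 J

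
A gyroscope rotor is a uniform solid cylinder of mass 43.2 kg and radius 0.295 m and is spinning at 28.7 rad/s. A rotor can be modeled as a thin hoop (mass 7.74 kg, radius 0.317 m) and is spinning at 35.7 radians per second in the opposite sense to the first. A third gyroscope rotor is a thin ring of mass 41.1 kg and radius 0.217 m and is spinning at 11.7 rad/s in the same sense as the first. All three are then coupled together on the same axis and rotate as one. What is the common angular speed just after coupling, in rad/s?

No external torque acts about the common axis, so total angular momentum is conserved.
Moments of inertia: I_A = ½(43.2)(0.295)² = 1.880 kg·m²; I_B = (7.74)(0.317)² = 0.7778 kg·m²; I_C = (41.1)(0.217)² = 1.935 kg·m².
Taking A's sense as positive: L = (1.880)(28.7) − (0.7778)(35.7) + (1.935)(11.7) = 48.83 kg·m²·rad/s.
Combined I = 1.880 + 0.7778 + 1.935 = 4.593 kg·m².
ω_f = L / I = 48.83 / 4.593 = 10.63 rad/s.

|ω_f| ≈ 10.6 rad/s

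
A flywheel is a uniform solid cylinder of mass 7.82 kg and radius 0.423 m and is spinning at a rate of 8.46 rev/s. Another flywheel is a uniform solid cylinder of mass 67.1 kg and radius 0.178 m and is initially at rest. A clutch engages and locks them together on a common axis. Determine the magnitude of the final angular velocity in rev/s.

|ω_f| ≈ 3.36 rev/s

No external torque acts about the common axis, so total angular momentum is conserved.
Moments of inertia: I_A = ½(7.82)(0.423)² = 0.6996 kg·m²; I_B = ½(67.1)(0.178)² = 1.063 kg·m².
Taking A's sense as positive: L = (0.6996)(8.46) = 5.919 kg·m²·rev/s.
Combined I = 0.6996 + 1.063 = 1.763 kg·m².
ω_f = L / I = 5.919 / 1.763 = 3.358 rev/s.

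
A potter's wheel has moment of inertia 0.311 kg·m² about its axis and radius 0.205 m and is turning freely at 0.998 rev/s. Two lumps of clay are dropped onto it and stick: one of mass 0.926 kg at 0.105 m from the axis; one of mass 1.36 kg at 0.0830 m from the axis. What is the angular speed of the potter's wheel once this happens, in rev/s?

No external torque acts about the axis; L_before = L_after.
Added inertia Σmr² = (0.926)(0.105)² + (1.36)(0.0830)² = 0.01958 kg·m²; I_f = 0.3110 + 0.01958 = 0.3306 kg·m².
ω_f = I_p ω_i / I_f = (0.3110)(0.998) / 0.3306 = 0.9389 rev/s.

ω_f ≈ 0.939 rev/s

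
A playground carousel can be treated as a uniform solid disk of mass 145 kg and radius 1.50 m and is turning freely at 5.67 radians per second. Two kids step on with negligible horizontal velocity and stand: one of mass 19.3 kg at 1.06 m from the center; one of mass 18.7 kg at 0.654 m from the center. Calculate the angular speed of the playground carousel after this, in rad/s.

ω_f ≈ 4.80 rad/s

No external torque acts about the center; L_before = L_after.
I_p = ½(145)(1.50)² = 163.1 kg·m².
Added inertia Σmr² = (19.3)(1.06)² + (18.7)(0.654)² = 29.68 kg·m²; I_f = 163.1 + 29.68 = 192.8 kg·m².
ω_f = I_p ω_i / I_f = (163.1)(5.67) / 192.8 = 4.797 rad/s.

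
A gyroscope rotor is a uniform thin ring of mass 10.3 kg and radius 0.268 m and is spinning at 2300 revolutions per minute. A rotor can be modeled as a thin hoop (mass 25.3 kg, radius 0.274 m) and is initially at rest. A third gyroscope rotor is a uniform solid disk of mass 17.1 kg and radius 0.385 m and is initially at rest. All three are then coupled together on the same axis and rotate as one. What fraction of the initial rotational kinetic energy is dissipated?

The coupling torques are internal; angular momentum about the shared axis is conserved.
Moments of inertia: I_A = (10.3)(0.268)² = 0.7398 kg·m²; I_B = (25.3)(0.274)² = 1.899 kg·m²; I_C = ½(17.1)(0.385)² = 1.267 kg·m².
Taking A's sense as positive: L = (0.7398)(2300) = 1702 kg·m²·rpm.
Combined I = 0.7398 + 1.899 + 1.267 = 3.907 kg·m².
ω_f = L / I = 1702 / 3.907 = 435.6 rpm.
KE_i = ½ΣIω² = 21460 J; KE_f = ½(3.907)(45.61)² = 4064 J.
Fraction dissipated = (KE_i − KE_f)/KE_i = 0.8106.

fraction ≈ 0.811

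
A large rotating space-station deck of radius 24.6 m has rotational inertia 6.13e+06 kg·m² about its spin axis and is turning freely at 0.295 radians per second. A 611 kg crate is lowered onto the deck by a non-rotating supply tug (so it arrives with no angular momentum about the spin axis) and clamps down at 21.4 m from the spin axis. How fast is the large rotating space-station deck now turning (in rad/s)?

No external torque acts about the spin axis; L_before = L_after.
Added inertia Σmr² = (611)(21.4)² = 2.798e+05 kg·m²; I_f = 6.130e+06 + 2.798e+05 = 6.410e+06 kg·m².
ω_f = I_p ω_i / I_f = (6.130e+06)(0.295) / 6.410e+06 = 0.2821 rad/s.

ω_f ≈ 0.282 rad/s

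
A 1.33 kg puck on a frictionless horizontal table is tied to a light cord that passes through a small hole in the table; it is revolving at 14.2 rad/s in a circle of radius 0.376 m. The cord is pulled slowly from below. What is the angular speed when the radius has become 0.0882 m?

No torque about the axis ⇒ m r₁² ω₁ = m r₂² ω₂.
ω₂ = ω₁ (r₁/r₂)² = (14.2)(0.376/0.0882)² = 258.1 rad/s.

ω₂ ≈ 258 rad/s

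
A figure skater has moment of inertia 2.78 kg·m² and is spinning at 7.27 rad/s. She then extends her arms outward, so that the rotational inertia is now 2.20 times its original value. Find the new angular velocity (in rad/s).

Angular momentum about the spin axis is conserved since the torque about it is zero.
I₂ = 2.20 × 2.78 = 6.116 kg·m².
ω₂ = I₁ω₁ / I₂ = (2.780)(7.27 rad/s) / (6.116) = 3.305 rad/s.

ω₂ ≈ 3.30 rad/s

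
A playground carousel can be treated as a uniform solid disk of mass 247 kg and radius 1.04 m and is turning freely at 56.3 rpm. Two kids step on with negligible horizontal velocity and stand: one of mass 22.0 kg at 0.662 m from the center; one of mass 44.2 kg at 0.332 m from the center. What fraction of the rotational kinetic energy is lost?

fraction ≈ 0.0980

No external torque acts about the center; L_before = L_after.
I_p = ½(247)(1.04)² = 133.6 kg·m².
Added inertia Σmr² = (22.0)(0.662)² + (44.2)(0.332)² = 14.51 kg·m²; I_f = 133.6 + 14.51 = 148.1 kg·m².
ω_f = I_p ω_i / I_f = (133.6)(56.3) / 148.1 = 50.78 rpm.
KE_i = ½(133.6)(5.896 rad/s)² = 2322 J; KE_f = ½(148.1)(5.318)² = 2094 J.
Fraction lost = 0.09800.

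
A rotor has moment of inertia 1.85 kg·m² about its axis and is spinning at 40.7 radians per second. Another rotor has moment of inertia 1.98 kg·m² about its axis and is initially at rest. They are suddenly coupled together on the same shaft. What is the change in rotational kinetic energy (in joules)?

The coupling torques are internal; angular momentum about the shared axis is conserved.
Taking A's sense as positive: L = (1.850)(40.7) = 75.30 kg·m²·rad/s.
Combined I = 1.850 + 1.980 = 3.830 kg·m².
ω_f = L / I = 75.30 / 3.830 = 19.66 rad/s.
KE_i = ½ΣIω² = 1532 J; KE_f = ½(3.830)(19.66)² = 740.1 J.

ΔKE ≈ -792 J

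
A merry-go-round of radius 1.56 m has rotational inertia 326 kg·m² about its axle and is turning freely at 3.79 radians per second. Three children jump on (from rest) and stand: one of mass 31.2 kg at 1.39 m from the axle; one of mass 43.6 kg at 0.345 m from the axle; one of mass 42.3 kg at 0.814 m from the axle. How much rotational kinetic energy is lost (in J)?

energy lost ≈ 522 J

No external torque acts about the axle; L_before = L_after.
Added inertia Σmr² = (31.2)(1.39)² + (43.6)(0.345)² + (42.3)(0.814)² = 93.50 kg·m²; I_f = 326.0 + 93.50 = 419.5 kg·m².
ω_f = I_p ω_i / I_f = (326.0)(3.79) / 419.5 = 2.945 rad/s.
KE_i = ½(326.0)(3.790 rad/s)² = 2341 J; KE_f = ½(419.5)(2.945)² = 1820 J.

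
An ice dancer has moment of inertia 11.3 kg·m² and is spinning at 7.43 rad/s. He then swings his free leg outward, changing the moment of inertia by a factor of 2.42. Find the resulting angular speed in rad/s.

No external torque acts about the spin axis, so angular momentum is conserved.
I₂ = 2.42 × 11.3 = 27.35 kg·m².
ω₂ = I₁ω₁ / I₂ = (11.30)(7.43 rad/s) / (27.35) = 3.070 rad/s.

ω₂ ≈ 3.07 rad/s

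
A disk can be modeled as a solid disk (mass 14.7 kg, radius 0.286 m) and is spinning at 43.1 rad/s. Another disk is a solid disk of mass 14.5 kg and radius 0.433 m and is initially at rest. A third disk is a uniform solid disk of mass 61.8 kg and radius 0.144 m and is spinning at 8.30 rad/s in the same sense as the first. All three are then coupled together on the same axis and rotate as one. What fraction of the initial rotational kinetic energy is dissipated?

No external torque acts about the common axis, so total angular momentum is conserved.
Moments of inertia: I_A = ½(14.7)(0.286)² = 0.6012 kg·m²; I_B = ½(14.5)(0.433)² = 1.359 kg·m²; I_C = ½(61.8)(0.144)² = 0.6407 kg·m².
Taking A's sense as positive: L = (0.6012)(43.1) + (0.6407)(8.30) = 31.23 kg·m²·rad/s.
Combined I = 0.6012 + 1.359 + 0.6407 = 2.601 kg·m².
ω_f = L / I = 31.23 / 2.601 = 12.01 rad/s.
KE_i = ½ΣIω² = 580.5 J; KE_f = ½(2.601)(12.01)² = 187.5 J.
Fraction dissipated = (KE_i − KE_f)/KE_i = 0.6770.

fraction ≈ 0.677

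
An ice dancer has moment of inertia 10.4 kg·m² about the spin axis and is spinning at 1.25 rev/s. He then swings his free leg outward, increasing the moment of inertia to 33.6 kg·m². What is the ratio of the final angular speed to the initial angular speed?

With no external torque about the axis, L is conserved: I₁ω₁ = I₂ω₂.
ω₂/ω₁ = I₁/I₂ = 10.40 / 33.60 = 0.3095.

ω₂/ω₁ ≈ 0.310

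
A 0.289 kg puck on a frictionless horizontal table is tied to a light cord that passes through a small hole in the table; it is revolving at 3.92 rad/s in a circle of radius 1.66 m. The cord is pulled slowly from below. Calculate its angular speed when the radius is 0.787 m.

ω₂ ≈ 17.4 rad/s

The constraining force is radial, so m r² ω about the center is conserved.
ω₂ = ω₁ (r₁/r₂)² = (3.92)(1.66/0.787)² = 17.44 rad/s.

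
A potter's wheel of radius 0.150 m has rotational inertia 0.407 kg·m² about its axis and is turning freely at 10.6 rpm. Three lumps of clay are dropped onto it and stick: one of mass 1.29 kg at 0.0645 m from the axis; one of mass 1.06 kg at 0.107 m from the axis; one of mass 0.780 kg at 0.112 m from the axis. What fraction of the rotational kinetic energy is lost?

fraction ≈ 0.0628

The added mass arrives with no angular momentum about the axis, and any external torque about the axis is negligible, so the system's angular momentum is conserved.
Added inertia Σmr² = (1.29)(0.0645)² + (1.06)(0.107)² + (0.780)(0.112)² = 0.02729 kg·m²; I_f = 0.4070 + 0.02729 = 0.4343 kg·m².
ω_f = I_p ω_i / I_f = (0.4070)(10.6) / 0.4343 = 9.934 rpm.
KE_i = ½(0.4070)(1.110 rad/s)² = 0.2507 J; KE_f = ½(0.4343)(1.040)² = 0.2350 J.
Fraction lost = 0.06283.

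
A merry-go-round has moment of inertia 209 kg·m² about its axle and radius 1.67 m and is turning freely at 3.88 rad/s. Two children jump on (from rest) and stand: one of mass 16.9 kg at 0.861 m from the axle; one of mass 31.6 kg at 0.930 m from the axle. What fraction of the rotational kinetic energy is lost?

The added mass arrives with no angular momentum about the axle, and any external torque about the axle is negligible, so the system's angular momentum is conserved.
Added inertia Σmr² = (16.9)(0.861)² + (31.6)(0.930)² = 39.86 kg·m²; I_f = 209.0 + 39.86 = 248.9 kg·m².
ω_f = I_p ω_i / I_f = (209.0)(3.88) / 248.9 = 3.259 rad/s.
KE_i = ½(209.0)(3.880 rad/s)² = 1573 J; KE_f = ½(248.9)(3.259)² = 1321 J.
Fraction lost = 0.1602.

fraction ≈ 0.160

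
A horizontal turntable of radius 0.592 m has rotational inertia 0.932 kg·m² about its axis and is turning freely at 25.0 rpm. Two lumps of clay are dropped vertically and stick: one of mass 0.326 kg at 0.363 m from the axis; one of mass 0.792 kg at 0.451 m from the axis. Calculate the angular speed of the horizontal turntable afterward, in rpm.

The added mass arrives with no angular momentum about the axis, and any external torque about the axis is negligible, so the system's angular momentum is conserved.
Added inertia Σmr² = (0.326)(0.363)² + (0.792)(0.451)² = 0.2041 kg·m²; I_f = 0.9320 + 0.2041 = 1.136 kg·m².
ω_f = I_p ω_i / I_f = (0.9320)(25.0) / 1.136 = 20.51 rpm.

ω_f ≈ 20.5 rpm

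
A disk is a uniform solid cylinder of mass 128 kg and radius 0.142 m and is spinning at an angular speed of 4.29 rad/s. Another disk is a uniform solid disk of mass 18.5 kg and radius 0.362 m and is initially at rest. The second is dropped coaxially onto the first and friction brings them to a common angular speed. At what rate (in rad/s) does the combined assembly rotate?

No external torque acts about the common axis, so total angular momentum is conserved.
Moments of inertia: I_A = ½(128)(0.142)² = 1.290 kg·m²; I_B = ½(18.5)(0.362)² = 1.212 kg·m².
Taking A's sense as positive: L = (1.290)(4.29) = 5.536 kg·m²·rad/s.
Combined I = 1.290 + 1.212 = 2.503 kg·m².
ω_f = L / I = 5.536 / 2.503 = 2.212 rad/s.

|ω_f| ≈ 2.21 rad/s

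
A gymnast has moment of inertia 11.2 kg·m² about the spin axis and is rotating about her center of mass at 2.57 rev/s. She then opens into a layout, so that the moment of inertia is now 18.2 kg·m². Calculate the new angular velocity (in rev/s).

With no external torque about the axis, L is conserved: I₁ω₁ = I₂ω₂.
ω₂ = I₁ω₁ / I₂ = (11.20)(2.57 rev/s) / (18.20) = 1.582 rev/s.

ω₂ ≈ 1.58 rev/s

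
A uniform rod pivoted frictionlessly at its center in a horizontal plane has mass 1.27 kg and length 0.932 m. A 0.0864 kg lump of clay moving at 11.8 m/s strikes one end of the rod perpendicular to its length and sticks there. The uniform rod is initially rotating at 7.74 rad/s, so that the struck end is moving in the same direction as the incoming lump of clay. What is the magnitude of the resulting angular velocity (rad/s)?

|ω_f| ≈ 10.7 rad/s

About the pivot the impulsive forces during the collision are internal, so angular momentum about that axis is conserved.
I_p = (1/12)(1.27)(0.932)² = 0.09193 kg·m². Taking the sense of the lump of clay's angular momentum as positive, L_{lump} = m v R = (0.0864)(11.8)(0.932/2) = 0.4751 kg·m²/s.
L_i = +I_p ω_p + m v R = +(0.09193)(7.74) + 0.4751 = 1.187 kg·m²/s.
After sticking, I_f = I_p + m R² = 0.09193 + (0.0864)(0.932/2)² = 0.1107 kg·m².
ω_f = L_i / I_f = 1.187 / 0.1107 = 10.72 rad/s.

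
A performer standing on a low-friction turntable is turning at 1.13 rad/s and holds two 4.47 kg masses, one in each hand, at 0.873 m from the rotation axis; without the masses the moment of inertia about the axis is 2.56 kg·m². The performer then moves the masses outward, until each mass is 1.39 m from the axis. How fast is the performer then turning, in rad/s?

No external torque acts about the spin axis, so angular momentum is conserved.
I₁ = 2.56 + 2(4.47)(0.873)² = 9.373 kg·m²; I₂ = 2.56 + 2(4.47)(1.39)² = 19.83 kg·m².
ω₂ = I₁ω₁ / I₂ = (9.373)(1.13 rad/s) / (19.83) = 0.5341 rad/s.

ω₂ ≈ 0.534 rad/s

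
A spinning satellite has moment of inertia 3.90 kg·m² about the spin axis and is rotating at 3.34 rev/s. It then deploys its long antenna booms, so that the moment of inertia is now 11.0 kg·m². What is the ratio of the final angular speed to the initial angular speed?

ω₂/ω₁ ≈ 0.355

No external torque acts about the spin axis, so angular momentum is conserved.
ω₂/ω₁ = I₁/I₂ = 3.900 / 11.00 = 0.3545.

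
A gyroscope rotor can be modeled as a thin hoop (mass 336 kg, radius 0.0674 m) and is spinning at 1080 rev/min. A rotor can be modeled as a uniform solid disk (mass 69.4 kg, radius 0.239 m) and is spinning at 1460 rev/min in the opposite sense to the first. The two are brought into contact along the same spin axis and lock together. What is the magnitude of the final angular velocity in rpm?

|ω_f| ≈ 355 rpm

The coupling torques are internal; angular momentum about the shared axis is conserved.
Moments of inertia: I_A = (336)(0.0674)² = 1.526 kg·m²; I_B = ½(69.4)(0.239)² = 1.982 kg·m².
Taking A's sense as positive: L = (1.526)(1080) − (1.982)(1460) = -1245 kg·m²·rpm.
Combined I = 1.526 + 1.982 = 3.508 kg·m².
ω_f = L / I = -1245 / 3.508 = -355.0 rpm.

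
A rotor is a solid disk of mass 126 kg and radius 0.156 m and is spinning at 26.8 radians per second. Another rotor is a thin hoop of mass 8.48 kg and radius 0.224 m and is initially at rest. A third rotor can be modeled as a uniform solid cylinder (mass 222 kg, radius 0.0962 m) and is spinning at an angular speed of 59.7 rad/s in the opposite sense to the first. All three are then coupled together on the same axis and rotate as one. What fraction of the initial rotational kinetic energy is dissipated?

The coupling torques are internal; angular momentum about the shared axis is conserved.
Moments of inertia: I_A = ½(126)(0.156)² = 1.533 kg·m²; I_B = (8.48)(0.224)² = 0.4255 kg·m²; I_C = ½(222)(0.0962)² = 1.027 kg·m².
Taking A's sense as positive: L = (1.533)(26.8) − (1.027)(59.7) = -20.24 kg·m²·rad/s.
Combined I = 1.533 + 0.4255 + 1.027 = 2.986 kg·m².
ω_f = L / I = -20.24 / 2.986 = -6.778 rad/s.
KE_i = ½ΣIω² = 2381 J; KE_f = ½(2.986)(6.778)² = 68.58 J.
Fraction dissipated = (KE_i − KE_f)/KE_i = 0.9712.

fraction ≈ 0.971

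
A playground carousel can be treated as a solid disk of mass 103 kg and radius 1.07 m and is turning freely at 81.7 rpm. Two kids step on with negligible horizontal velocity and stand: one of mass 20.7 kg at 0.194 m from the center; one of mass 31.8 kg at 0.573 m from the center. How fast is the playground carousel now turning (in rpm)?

No external torque acts about the center; L_before = L_after.
I_p = ½(103)(1.07)² = 58.96 kg·m².
Added inertia Σmr² = (20.7)(0.194)² + (31.8)(0.573)² = 11.22 kg·m²; I_f = 58.96 + 11.22 = 70.18 kg·m².
ω_f = I_p ω_i / I_f = (58.96)(81.7) / 70.18 = 68.64 rpm.

ω_f ≈ 68.6 rpm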